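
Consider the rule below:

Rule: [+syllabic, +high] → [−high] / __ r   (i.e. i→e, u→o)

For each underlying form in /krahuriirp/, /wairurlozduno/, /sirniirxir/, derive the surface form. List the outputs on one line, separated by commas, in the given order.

krahorierp, waerorlozduno, sernierxer

/krahuriirp/: /u/ is a high vowel immediately before /r/, so it lowers to [o]. /i/ is a high vowel immediately before /r/, so it lowers to [e]. → [krahorierp].
/wairurlozduno/: /i/ is a high vowel immediately before /r/, so it lowers to [e]. /u/ is a high vowel immediately before /r/, so it lowers to [o]. → [waerorlozduno].
/sirniirxir/: /i/ is a high vowel immediately before /r/, so it lowers to [e]. /i/ is a high vowel immediately before /r/, so it lowers to [e]. /i/ is a high vowel immediately before /r/, so it lowers to [e]. → [sernierxer].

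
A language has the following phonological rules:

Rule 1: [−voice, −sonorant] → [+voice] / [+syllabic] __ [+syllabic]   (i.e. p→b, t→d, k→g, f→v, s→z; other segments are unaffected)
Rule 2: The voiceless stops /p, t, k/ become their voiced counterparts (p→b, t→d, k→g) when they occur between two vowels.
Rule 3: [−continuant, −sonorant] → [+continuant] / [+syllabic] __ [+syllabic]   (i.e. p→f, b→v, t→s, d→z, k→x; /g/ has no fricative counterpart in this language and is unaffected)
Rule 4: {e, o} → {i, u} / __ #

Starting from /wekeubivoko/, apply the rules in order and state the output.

wegeuvivogu

Rule 1 (intervocalic voicing): /k/ is a voiceless obstruent between vowels /e/ and /e/, so it voices to [g]. /k/ is a voiceless obstruent between vowels /o/ and /o/, so it voices to [g]. /wekeubivoko/ → wegeubivogo.
Rule 2 (intervocalic voicing): no segment meets the environment; /wegeubivogo/ is unchanged.
Rule 3 (intervocalic spirantization): /b/ is a stop between vowels /u/ and /i/, so it spirantizes to the fricative [v]. /wegeubivogo/ → wegeuvivogo.
Rule 4 (final vowel raising): /o/ is a mid vowel in word-final position, so it raises to [u]. /wegeuvivogo/ → wegeuvivogu.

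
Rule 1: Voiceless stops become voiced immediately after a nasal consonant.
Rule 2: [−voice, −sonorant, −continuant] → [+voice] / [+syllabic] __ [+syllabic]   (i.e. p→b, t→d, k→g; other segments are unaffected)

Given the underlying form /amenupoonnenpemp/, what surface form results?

Rule 1 (post-nasal voicing): /p/ is a voiceless stop immediately after the nasal /n/, so it voices to [b]. /p/ is a voiceless stop immediately after the nasal /m/, so it voices to [b]. /amenupoonnenpemp/ → amenupoonnenbemb.
Rule 2 (intervocalic voicing): /p/ is a voiceless stop between vowels /u/ and /o/, so it voices to [b]. /amenupoonnenbemb/ → amenuboonnenbemb.

amenuboonnenbemb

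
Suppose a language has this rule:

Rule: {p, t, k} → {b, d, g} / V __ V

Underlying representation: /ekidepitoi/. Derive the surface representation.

/k/ is a voiceless stop between vowels /e/ and /i/, so it voices to [g].
/p/ is a voiceless stop between vowels /e/ and /i/, so it voices to [b].
/t/ is a voiceless stop between vowels /i/ and /o/, so it voices to [d].
Surface form: [egidebidoi].

egidebidoi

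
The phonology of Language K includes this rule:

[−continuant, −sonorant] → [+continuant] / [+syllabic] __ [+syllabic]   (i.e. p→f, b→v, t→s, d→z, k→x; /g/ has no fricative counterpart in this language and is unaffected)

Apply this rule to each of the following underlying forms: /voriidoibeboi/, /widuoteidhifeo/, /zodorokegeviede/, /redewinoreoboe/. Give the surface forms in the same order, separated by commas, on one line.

voriizoivevoi, wizuoseidhifeo, zozoroxegevieze, rezewinoreovoe

/voriidoibeboi/: /d/ is a stop between vowels /i/ and /o/, so it spirantizes to the fricative [z]. /b/ is a stop between vowels /i/ and /e/, so it spirantizes to the fricative [v]. /b/ is a stop between vowels /e/ and /o/, so it spirantizes to the fricative [v]. → [voriizoivevoi].
/widuoteidhifeo/: /d/ is a stop between vowels /i/ and /u/, so it spirantizes to the fricative [z]. /t/ is a stop between vowels /o/ and /e/, so it spirantizes to the fricative [s]. → [wizuoseidhifeo].
/zodorokegeviede/: /d/ is a stop between vowels /o/ and /o/, so it spirantizes to the fricative [z]. /k/ is a stop between vowels /o/ and /e/, so it spirantizes to the fricative [x]. /d/ is a stop between vowels /e/ and /e/, so it spirantizes to the fricative [z]. → [zozoroxegevieze].
/redewinoreoboe/: /d/ is a stop between vowels /e/ and /e/, so it spirantizes to the fricative [z]. /b/ is a stop between vowels /o/ and /o/, so it spirantizes to the fricative [v]. → [rezewinoreovoe].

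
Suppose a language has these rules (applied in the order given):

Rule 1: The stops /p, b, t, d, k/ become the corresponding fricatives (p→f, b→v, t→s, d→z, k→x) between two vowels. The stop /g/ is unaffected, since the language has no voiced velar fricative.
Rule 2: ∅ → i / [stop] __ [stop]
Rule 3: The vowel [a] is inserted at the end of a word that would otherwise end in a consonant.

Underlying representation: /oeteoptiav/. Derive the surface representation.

oeseopitiava

Rule 1 (intervocalic spirantization): /t/ is a stop between vowels /e/ and /e/, so it spirantizes to the fricative [s]. /oeteoptiav/ → oeseoptiav.
Rule 2 (stop-cluster i-epenthesis): /p/ and /t/ form a stop–stop cluster, so [i] is inserted between them. /oeseoptiav/ → oeseopitiav.
Rule 3 (final a-epenthesis): the form ends in the consonant /v/, so [a] is inserted word-finally. /oeseopitiav/ → oeseopitiava.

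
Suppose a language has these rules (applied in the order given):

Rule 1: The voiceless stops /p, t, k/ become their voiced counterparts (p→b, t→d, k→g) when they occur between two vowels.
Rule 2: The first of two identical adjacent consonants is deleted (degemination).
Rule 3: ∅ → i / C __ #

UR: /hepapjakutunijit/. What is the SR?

hebapjagudunijiti

Rule 1 (intervocalic voicing): /p/ is a voiceless stop between vowels /e/ and /a/, so it voices to [b]. /k/ is a voiceless stop between vowels /a/ and /u/, so it voices to [g]. /t/ is a voiceless stop between vowels /u/ and /u/, so it voices to [d]. /hepapjakutunijit/ → hebapjagudunijit.
Rule 2 (degemination): no segment meets the environment; /hebapjagudunijit/ is unchanged.
Rule 3 (final i-epenthesis): the form ends in the consonant /t/, so [i] is inserted word-finally. /hebapjagudunijit/ → hebapjagudunijiti.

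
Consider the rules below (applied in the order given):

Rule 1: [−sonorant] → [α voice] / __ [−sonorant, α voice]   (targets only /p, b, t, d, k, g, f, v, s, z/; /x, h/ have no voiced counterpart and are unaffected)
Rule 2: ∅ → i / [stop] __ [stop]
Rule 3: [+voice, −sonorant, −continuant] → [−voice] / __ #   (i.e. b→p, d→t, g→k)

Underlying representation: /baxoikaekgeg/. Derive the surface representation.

baxoikaegigek

Rule 1 (regressive voicing assimilation): /k/ precedes the voiced obstruent /g/, so it voices to [g] by assimilation. /baxoikaekgeg/ → baxoikaeggeg.
Rule 2 (stop-cluster i-epenthesis): /g/ and /g/ form a stop–stop cluster, so [i] is inserted between them. /baxoikaeggeg/ → baxoikaegigeg.
Rule 3 (final devoicing): /g/ is a voiced stop in word-final position, so it devoices to [k]. /baxoikaegigeg/ → baxoikaegigek.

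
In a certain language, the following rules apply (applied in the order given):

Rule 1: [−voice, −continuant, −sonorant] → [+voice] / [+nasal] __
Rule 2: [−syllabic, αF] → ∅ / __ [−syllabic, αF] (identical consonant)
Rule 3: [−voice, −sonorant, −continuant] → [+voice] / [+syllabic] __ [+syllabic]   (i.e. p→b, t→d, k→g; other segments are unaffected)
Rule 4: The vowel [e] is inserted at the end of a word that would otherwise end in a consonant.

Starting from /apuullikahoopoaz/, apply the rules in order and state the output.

Rule 1 (post-nasal voicing): no segment meets the environment; /apuullikahoopoaz/ is unchanged.
Rule 2 (degemination): /ll/ is a geminate; the first /l/ deletes. /apuullikahoopoaz/ → apuulikahoopoaz.
Rule 3 (intervocalic voicing): /p/ is a voiceless stop between vowels /a/ and /u/, so it voices to [b]. /k/ is a voiceless stop between vowels /i/ and /a/, so it voices to [g]. /p/ is a voiceless stop between vowels /o/ and /o/, so it voices to [b]. /apuulikahoopoaz/ → abuuligahooboaz.
Rule 4 (final e-epenthesis): the form ends in the consonant /z/, so [e] is inserted word-finally. /abuuligahooboaz/ → abuuligahooboaze.

abuuligahooboaze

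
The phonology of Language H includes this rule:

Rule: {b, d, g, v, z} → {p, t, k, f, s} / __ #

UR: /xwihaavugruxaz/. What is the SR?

/z/ is a voiced obstruent in word-final position, so it devoices to [s].
The other instances of /v/, /g/ do not occur in the required environment and remain unchanged.
Surface form: [xwihaavugruxas].

xwihaavugruxas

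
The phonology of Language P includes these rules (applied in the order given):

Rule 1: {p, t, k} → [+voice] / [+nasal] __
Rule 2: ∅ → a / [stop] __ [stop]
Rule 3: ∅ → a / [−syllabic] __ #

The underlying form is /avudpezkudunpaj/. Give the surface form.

Rule 1 (post-nasal voicing): /p/ is a voiceless stop immediately after the nasal /n/, so it voices to [b]. /avudpezkudunpaj/ → avudpezkudunbaj.
Rule 2 (stop-cluster a-epenthesis): /d/ and /p/ form a stop–stop cluster, so [a] is inserted between them. /avudpezkudunbaj/ → avudapezkudunbaj.
Rule 3 (final a-epenthesis): the form ends in the consonant /j/, so [a] is inserted word-finally. /avudapezkudunbaj/ → avudapezkudunbaja.

avudapezkudunbaja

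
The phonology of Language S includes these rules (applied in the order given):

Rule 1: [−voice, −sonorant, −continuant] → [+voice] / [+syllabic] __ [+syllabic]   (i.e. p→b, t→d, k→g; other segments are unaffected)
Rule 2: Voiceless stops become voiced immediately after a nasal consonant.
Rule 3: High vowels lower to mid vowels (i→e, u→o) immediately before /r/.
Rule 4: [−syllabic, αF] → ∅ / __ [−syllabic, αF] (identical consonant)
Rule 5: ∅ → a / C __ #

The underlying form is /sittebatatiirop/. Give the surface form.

sitebadadieropa

Rule 1 (intervocalic voicing): /t/ is a voiceless stop between vowels /a/ and /a/, so it voices to [d]. /t/ is a voiceless stop between vowels /a/ and /i/, so it voices to [d]. /sittebatatiirop/ → sittebadadiirop.
Rule 2 (post-nasal voicing): no segment meets the environment; /sittebadadiirop/ is unchanged.
Rule 3 (pre-rhotic lowering): /i/ is a high vowel immediately before /r/, so it lowers to [e]. /sittebadadiirop/ → sittebadadierop.
Rule 4 (degemination): /tt/ is a geminate; the first /t/ deletes. /sittebadadierop/ → sitebadadierop.
Rule 5 (final a-epenthesis): the form ends in the consonant /p/, so [a] is inserted word-finally. /sitebadadierop/ → sitebadadieropa.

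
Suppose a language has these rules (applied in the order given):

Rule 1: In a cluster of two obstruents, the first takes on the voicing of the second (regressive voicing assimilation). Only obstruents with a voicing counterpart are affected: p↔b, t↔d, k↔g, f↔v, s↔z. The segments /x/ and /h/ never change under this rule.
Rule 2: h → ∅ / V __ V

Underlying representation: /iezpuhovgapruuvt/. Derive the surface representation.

Rule 1 (regressive voicing assimilation): /z/ precedes the voiceless obstruent /p/, so it devoices to [s] by assimilation. /v/ precedes the voiceless obstruent /t/, so it devoices to [f] by assimilation. /iezpuhovgapruuvt/ → iespuhovgapruuft.
Rule 2 (intervocalic h-deletion): /h/ occurs between vowels /u/ and /o/, so it deletes. /iespuhovgapruuft/ → iespuovgapruuft.

iespuovgapruuft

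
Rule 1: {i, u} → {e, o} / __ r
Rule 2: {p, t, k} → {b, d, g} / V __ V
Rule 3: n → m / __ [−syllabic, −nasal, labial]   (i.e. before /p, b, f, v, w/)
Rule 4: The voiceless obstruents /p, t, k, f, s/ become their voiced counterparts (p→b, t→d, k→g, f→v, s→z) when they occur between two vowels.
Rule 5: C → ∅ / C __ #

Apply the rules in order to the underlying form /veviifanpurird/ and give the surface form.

Rule 1 (pre-rhotic lowering): /u/ is a high vowel immediately before /r/, so it lowers to [o]. /i/ is a high vowel immediately before /r/, so it lowers to [e]. /veviifanpurird/ → veviifanporerd.
Rule 2 (intervocalic voicing): no segment meets the environment; /veviifanporerd/ is unchanged.
Rule 3 (nasal place assimilation): /n/ precedes the labial consonant /p/, so it assimilates in place to [m]. /veviifanporerd/ → veviifamporerd.
Rule 4 (intervocalic voicing): /f/ is a voiceless obstruent between vowels /i/ and /a/, so it voices to [v]. /veviifamporerd/ → veviivamporerd.
Rule 5 (final cluster simplification): /d/ is the second consonant of a word-final cluster /rd/, so it deletes. /veviivamporerd/ → veviivamporer.

veviivamporer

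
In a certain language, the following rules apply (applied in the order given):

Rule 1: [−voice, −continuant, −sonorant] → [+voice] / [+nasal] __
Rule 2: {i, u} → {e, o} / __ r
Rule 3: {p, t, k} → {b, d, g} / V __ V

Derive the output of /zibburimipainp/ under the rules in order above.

zibborimibainb

Rule 1 (post-nasal voicing): /p/ is a voiceless stop immediately after the nasal /n/, so it voices to [b]. /zibburimipainp/ → zibburimipainb.
Rule 2 (pre-rhotic lowering): /u/ is a high vowel immediately before /r/, so it lowers to [o]. /zibburimipainb/ → zibborimipainb.
Rule 3 (intervocalic voicing): /p/ is a voiceless stop between vowels /i/ and /a/, so it voices to [b]. /zibborimipainb/ → zibborimibainb.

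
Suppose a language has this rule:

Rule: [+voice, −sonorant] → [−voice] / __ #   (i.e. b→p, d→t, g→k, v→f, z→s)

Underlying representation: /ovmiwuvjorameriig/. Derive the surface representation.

ovmiwuvjorameriik

/g/ is a voiced obstruent in word-final position, so it devoices to [k].
Surface form: [ovmiwuvjorameriik].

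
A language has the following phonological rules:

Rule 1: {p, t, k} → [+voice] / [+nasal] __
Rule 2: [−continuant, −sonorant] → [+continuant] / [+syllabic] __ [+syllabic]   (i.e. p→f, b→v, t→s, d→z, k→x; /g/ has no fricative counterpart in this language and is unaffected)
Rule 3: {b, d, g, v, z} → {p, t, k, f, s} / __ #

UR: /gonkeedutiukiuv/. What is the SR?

Rule 1 (post-nasal voicing): /k/ is a voiceless stop immediately after the nasal /n/, so it voices to [g]. /gonkeedutiukiuv/ → gongeedutiukiuv.
Rule 2 (intervocalic spirantization): /d/ is a stop between vowels /e/ and /u/, so it spirantizes to the fricative [z]. /t/ is a stop between vowels /u/ and /i/, so it spirantizes to the fricative [s]. /k/ is a stop between vowels /u/ and /i/, so it spirantizes to the fricative [x]. /gongeedutiukiuv/ → gongeezusiuxiuv.
Rule 3 (final devoicing): /v/ is a voiced obstruent in word-final position, so it devoices to [f]. /gongeezusiuxiuv/ → gongeezusiuxiuf.

gongeezusiuxiuf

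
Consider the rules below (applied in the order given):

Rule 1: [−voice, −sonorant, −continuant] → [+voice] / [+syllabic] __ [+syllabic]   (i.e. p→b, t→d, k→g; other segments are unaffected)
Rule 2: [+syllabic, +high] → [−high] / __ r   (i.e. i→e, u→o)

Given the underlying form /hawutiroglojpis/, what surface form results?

Rule 1 (intervocalic voicing): /t/ is a voiceless stop between vowels /u/ and /i/, so it voices to [d]. /hawutiroglojpis/ → hawudiroglojpis.
Rule 2 (pre-rhotic lowering): /i/ is a high vowel immediately before /r/, so it lowers to [e]. /hawudiroglojpis/ → hawuderoglojpis.

hawuderoglojpis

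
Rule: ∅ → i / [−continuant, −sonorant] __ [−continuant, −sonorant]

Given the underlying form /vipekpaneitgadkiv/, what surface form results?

vipekipaneitigadikiv

/k/ and /p/ form a stop–stop cluster, so [i] is inserted between them.
/t/ and /g/ form a stop–stop cluster, so [i] is inserted between them.
/d/ and /k/ form a stop–stop cluster, so [i] is inserted between them.
Surface form: [vipekipaneitigadikiv].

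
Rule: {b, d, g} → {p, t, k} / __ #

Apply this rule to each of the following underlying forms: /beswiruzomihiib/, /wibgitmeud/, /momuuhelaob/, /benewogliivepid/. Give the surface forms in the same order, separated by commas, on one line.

/beswiruzomihiib/: /b/ is a voiced stop in word-final position, so it devoices to [p]. → [beswiruzomihiip].
/wibgitmeud/: /d/ is a voiced stop in word-final position, so it devoices to [t]. → [wibgitmeut].
/momuuhelaob/: /b/ is a voiced stop in word-final position, so it devoices to [p]. → [momuuhelaop].
/benewogliivepid/: /d/ is a voiced stop in word-final position, so it devoices to [t]. → [benewogliivepit].

beswiruzomihiip, wibgitmeut, momuuhelaop, benewogliivepit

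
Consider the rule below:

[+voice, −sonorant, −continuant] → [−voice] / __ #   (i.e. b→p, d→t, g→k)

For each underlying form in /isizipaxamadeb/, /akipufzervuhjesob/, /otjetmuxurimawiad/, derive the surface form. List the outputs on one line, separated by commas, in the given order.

/isizipaxamadeb/: /b/ is a voiced stop in word-final position, so it devoices to [p]. → [isizipaxamadep].
/akipufzervuhjesob/: /b/ is a voiced stop in word-final position, so it devoices to [p]. → [akipufzervuhjesop].
/otjetmuxurimawiad/: /d/ is a voiced stop in word-final position, so it devoices to [t]. → [otjetmuxurimawiat].

isizipaxamadep, akipufzervuhjesop, otjetmuxurimawiat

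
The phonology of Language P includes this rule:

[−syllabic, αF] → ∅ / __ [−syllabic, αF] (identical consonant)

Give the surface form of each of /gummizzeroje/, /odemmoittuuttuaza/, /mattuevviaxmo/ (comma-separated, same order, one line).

gumizeroje, odemoituutuaza, matueviaxmo

/gummizzeroje/: /mm/ is a geminate; the first /m/ deletes. /zz/ is a geminate; the first /z/ deletes. → [gumizeroje].
/odemmoittuuttuaza/: /mm/ is a geminate; the first /m/ deletes. /tt/ is a geminate; the first /t/ deletes. /tt/ is a geminate; the first /t/ deletes. → [odemoituutuaza].
/mattuevviaxmo/: /tt/ is a geminate; the first /t/ deletes. /vv/ is a geminate; the first /v/ deletes. → [matueviaxmo].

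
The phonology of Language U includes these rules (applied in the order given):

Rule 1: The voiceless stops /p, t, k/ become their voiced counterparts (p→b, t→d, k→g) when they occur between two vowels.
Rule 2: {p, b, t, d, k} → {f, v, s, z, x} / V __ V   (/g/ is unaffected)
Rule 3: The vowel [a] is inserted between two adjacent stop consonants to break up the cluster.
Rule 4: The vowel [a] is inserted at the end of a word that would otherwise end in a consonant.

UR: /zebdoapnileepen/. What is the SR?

Rule 1 (intervocalic voicing): /p/ is a voiceless stop between vowels /e/ and /e/, so it voices to [b]. /zebdoapnileepen/ → zebdoapnileeben.
Rule 2 (intervocalic spirantization): /b/ is a stop between vowels /e/ and /e/, so it spirantizes to the fricative [v]. /zebdoapnileeben/ → zebdoapnileeven.
Rule 3 (stop-cluster a-epenthesis): /b/ and /d/ form a stop–stop cluster, so [a] is inserted between them. /zebdoapnileeven/ → zebadoapnileeven.
Rule 4 (final a-epenthesis): the form ends in the consonant /n/, so [a] is inserted word-finally. /zebadoapnileeven/ → zebadoapnileevena.

zebadoapnileevena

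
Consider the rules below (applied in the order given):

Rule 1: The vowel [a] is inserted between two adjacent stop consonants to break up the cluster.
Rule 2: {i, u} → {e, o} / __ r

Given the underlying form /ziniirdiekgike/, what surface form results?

Rule 1 (stop-cluster a-epenthesis): /k/ and /g/ form a stop–stop cluster, so [a] is inserted between them. /ziniirdiekgike/ → ziniirdiekagike.
Rule 2 (pre-rhotic lowering): /i/ is a high vowel immediately before /r/, so it lowers to [e]. /ziniirdiekagike/ → zinierdiekagike.

zinierdiekagike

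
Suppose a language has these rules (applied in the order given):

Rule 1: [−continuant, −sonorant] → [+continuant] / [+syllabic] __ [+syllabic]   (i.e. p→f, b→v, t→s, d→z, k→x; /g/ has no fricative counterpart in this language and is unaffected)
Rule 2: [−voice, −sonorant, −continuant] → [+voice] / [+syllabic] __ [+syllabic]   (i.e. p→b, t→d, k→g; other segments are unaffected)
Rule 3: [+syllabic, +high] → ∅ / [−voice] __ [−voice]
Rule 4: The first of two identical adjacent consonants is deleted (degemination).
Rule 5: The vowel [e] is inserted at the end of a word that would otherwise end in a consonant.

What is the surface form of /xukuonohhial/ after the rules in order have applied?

xuonohiale

Rule 1 (intervocalic spirantization): /k/ is a stop between vowels /u/ and /u/, so it spirantizes to the fricative [x]. /xukuonohhial/ → xuxuonohhial.
Rule 2 (intervocalic voicing): no segment meets the environment; /xuxuonohhial/ is unchanged.
Rule 3 (high vowel syncope): /u/ is a high vowel flanked by voiceless consonants /x/ and /x/, so it deletes. /xuxuonohhial/ → xxuonohhial.
Rule 4 (degemination): /xx/ is a geminate; the first /x/ deletes. /hh/ is a geminate; the first /h/ deletes. /xxuonohhial/ → xuonohial.
Rule 5 (final e-epenthesis): the form ends in the consonant /l/, so [e] is inserted word-finally. /xuonohial/ → xuonohiale.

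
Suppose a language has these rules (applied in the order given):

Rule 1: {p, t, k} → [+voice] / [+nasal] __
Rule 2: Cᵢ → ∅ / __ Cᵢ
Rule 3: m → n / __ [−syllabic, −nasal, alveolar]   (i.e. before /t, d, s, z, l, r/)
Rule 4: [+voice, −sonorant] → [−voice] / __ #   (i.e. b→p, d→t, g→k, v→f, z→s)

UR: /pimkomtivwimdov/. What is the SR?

pimgondivwindof

Rule 1 (post-nasal voicing): /k/ is a voiceless stop immediately after the nasal /m/, so it voices to [g]. /t/ is a voiceless stop immediately after the nasal /m/, so it voices to [d]. /pimkomtivwimdov/ → pimgomdivwimdov.
Rule 2 (degemination): no segment meets the environment; /pimgomdivwimdov/ is unchanged.
Rule 3 (nasal place assimilation): /m/ precedes the alveolar consonant /d/, so it assimilates in place to [n]. /m/ precedes the alveolar consonant /d/, so it assimilates in place to [n]. /pimgomdivwimdov/ → pimgondivwindov.
Rule 4 (final devoicing): /v/ is a voiced obstruent in word-final position, so it devoices to [f]. /pimgondivwindov/ → pimgondivwindof.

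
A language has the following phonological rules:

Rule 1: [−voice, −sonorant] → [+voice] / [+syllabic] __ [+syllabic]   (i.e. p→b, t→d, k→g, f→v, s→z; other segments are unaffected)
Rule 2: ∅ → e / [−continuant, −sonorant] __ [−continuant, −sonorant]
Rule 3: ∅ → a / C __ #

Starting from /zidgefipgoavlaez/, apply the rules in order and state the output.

Rule 1 (intervocalic voicing): /f/ is a voiceless obstruent between vowels /e/ and /i/, so it voices to [v]. /zidgefipgoavlaez/ → zidgevipgoavlaez.
Rule 2 (stop-cluster e-epenthesis): /d/ and /g/ form a stop–stop cluster, so [e] is inserted between them. /p/ and /g/ form a stop–stop cluster, so [e] is inserted between them. /zidgevipgoavlaez/ → zidegevipegoavlaez.
Rule 3 (final a-epenthesis): the form ends in the consonant /z/, so [a] is inserted word-finally. /zidegevipegoavlaez/ → zidegevipegoavlaeza.

zidegevipegoavlaeza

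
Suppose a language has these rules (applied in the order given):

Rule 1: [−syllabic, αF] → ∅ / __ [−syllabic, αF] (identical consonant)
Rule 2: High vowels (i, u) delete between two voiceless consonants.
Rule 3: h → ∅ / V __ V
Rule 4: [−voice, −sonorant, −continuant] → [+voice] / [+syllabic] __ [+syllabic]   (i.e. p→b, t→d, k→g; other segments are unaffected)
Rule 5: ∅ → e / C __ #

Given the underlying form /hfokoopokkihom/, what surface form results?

hfogoobokhome

Rule 1 (degemination): /kk/ is a geminate; the first /k/ deletes. /hfokoopokkihom/ → hfokoopokihom.
Rule 2 (high vowel syncope): /i/ is a high vowel flanked by voiceless consonants /k/ and /h/, so it deletes. /hfokoopokihom/ → hfokoopokhom.
Rule 3 (intervocalic h-deletion): no segment meets the environment; /hfokoopokhom/ is unchanged.
Rule 4 (intervocalic voicing): /k/ is a voiceless stop between vowels /o/ and /o/, so it voices to [g]. /p/ is a voiceless stop between vowels /o/ and /o/, so it voices to [b]. /hfokoopokhom/ → hfogoobokhom.
Rule 5 (final e-epenthesis): the form ends in the consonant /m/, so [e] is inserted word-finally. /hfogoobokhom/ → hfogoobokhome.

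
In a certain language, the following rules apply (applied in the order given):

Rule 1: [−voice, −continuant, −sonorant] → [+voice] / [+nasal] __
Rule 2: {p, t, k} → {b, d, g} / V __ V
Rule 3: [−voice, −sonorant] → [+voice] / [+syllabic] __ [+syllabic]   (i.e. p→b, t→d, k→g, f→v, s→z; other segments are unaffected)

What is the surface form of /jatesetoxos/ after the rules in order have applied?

Rule 1 (post-nasal voicing): no segment meets the environment; /jatesetoxos/ is unchanged.
Rule 2 (intervocalic voicing): /t/ is a voiceless stop between vowels /a/ and /e/, so it voices to [d]. /t/ is a voiceless stop between vowels /e/ and /o/, so it voices to [d]. /jatesetoxos/ → jadesedoxos.
Rule 3 (intervocalic voicing): /s/ is a voiceless obstruent between vowels /e/ and /e/, so it voices to [z]. /jadesedoxos/ → jadezedoxos.

jadezedoxos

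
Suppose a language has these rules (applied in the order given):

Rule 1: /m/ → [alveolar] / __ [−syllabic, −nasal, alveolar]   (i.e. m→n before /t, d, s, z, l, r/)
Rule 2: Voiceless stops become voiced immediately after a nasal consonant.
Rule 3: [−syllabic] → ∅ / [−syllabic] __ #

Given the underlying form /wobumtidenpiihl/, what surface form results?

Rule 1 (nasal place assimilation): /m/ precedes the alveolar consonant /t/, so it assimilates in place to [n]. /wobumtidenpiihl/ → wobuntidenpiihl.
Rule 2 (post-nasal voicing): /t/ is a voiceless stop immediately after the nasal /n/, so it voices to [d]. /p/ is a voiceless stop immediately after the nasal /n/, so it voices to [b]. /wobuntidenpiihl/ → wobundidenbiihl.
Rule 3 (final cluster simplification): /l/ is the second consonant of a word-final cluster /hl/, so it deletes. /wobundidenbiihl/ → wobundidenbiih.

wobundidenbiih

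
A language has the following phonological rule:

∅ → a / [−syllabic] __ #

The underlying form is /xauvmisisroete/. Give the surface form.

No segment of /xauvmisisroete/ meets the structural description of the rule, so the form surfaces unchanged.

xauvmisisroete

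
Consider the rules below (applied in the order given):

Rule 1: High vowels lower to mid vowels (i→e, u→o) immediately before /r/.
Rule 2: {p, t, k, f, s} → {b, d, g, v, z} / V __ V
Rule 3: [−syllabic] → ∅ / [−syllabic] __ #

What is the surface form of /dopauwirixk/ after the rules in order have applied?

dobauwerix

Rule 1 (pre-rhotic lowering): /i/ is a high vowel immediately before /r/, so it lowers to [e]. /dopauwirixk/ → dopauwerixk.
Rule 2 (intervocalic voicing): /p/ is a voiceless obstruent between vowels /o/ and /a/, so it voices to [b]. /dopauwerixk/ → dobauwerixk.
Rule 3 (final cluster simplification): /k/ is the second consonant of a word-final cluster /xk/, so it deletes. /dobauwerixk/ → dobauwerix.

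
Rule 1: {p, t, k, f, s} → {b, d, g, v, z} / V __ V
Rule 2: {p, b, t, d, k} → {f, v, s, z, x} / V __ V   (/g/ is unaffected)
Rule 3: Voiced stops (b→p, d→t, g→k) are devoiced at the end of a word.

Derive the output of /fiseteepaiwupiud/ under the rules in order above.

Rule 1 (intervocalic voicing): /s/ is a voiceless obstruent between vowels /i/ and /e/, so it voices to [z]. /t/ is a voiceless obstruent between vowels /e/ and /e/, so it voices to [d]. /p/ is a voiceless obstruent between vowels /e/ and /a/, so it voices to [b]. /p/ is a voiceless obstruent between vowels /u/ and /i/, so it voices to [b]. /fiseteepaiwupiud/ → fizedeebaiwubiud.
Rule 2 (intervocalic spirantization): /d/ is a stop between vowels /e/ and /e/, so it spirantizes to the fricative [z]. /b/ is a stop between vowels /e/ and /a/, so it spirantizes to the fricative [v]. /b/ is a stop between vowels /u/ and /i/, so it spirantizes to the fricative [v]. /fizedeebaiwubiud/ → fizezeevaiwuviud.
Rule 3 (final devoicing): /d/ is a voiced stop in word-final position, so it devoices to [t]. /fizezeevaiwuviud/ → fizezeevaiwuviut.

fizezeevaiwuviut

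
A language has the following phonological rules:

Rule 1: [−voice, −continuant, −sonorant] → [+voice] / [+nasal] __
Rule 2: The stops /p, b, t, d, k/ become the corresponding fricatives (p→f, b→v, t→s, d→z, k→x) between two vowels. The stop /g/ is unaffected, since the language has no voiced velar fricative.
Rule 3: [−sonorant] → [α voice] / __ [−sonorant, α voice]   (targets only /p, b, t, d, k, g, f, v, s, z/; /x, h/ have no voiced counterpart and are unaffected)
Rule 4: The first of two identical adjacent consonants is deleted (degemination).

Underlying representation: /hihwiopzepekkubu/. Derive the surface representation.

Rule 1 (post-nasal voicing): no segment meets the environment; /hihwiopzepekkubu/ is unchanged.
Rule 2 (intervocalic spirantization): /p/ is a stop between vowels /e/ and /e/, so it spirantizes to the fricative [f]. /b/ is a stop between vowels /u/ and /u/, so it spirantizes to the fricative [v]. /hihwiopzepekkubu/ → hihwiopzefekkuvu.
Rule 3 (regressive voicing assimilation): /p/ precedes the voiced obstruent /z/, so it voices to [b] by assimilation. /hihwiopzefekkuvu/ → hihwiobzefekkuvu.
Rule 4 (degemination): /kk/ is a geminate; the first /k/ deletes. /hihwiobzefekkuvu/ → hihwiobzefekuvu.

hihwiobzefekuvu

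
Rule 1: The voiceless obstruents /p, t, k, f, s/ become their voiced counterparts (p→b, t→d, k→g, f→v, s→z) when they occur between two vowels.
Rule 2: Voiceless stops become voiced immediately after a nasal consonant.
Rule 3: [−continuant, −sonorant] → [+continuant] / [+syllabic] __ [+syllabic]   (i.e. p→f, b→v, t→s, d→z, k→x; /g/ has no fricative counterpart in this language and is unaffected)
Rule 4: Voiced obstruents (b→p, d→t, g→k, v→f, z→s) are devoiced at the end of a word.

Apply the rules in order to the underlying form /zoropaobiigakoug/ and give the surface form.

Rule 1 (intervocalic voicing): /p/ is a voiceless obstruent between vowels /o/ and /a/, so it voices to [b]. /k/ is a voiceless obstruent between vowels /a/ and /o/, so it voices to [g]. /zoropaobiigakoug/ → zorobaobiigagoug.
Rule 2 (post-nasal voicing): no segment meets the environment; /zorobaobiigagoug/ is unchanged.
Rule 3 (intervocalic spirantization): /b/ is a stop between vowels /o/ and /a/, so it spirantizes to the fricative [v]. /b/ is a stop between vowels /o/ and /i/, so it spirantizes to the fricative [v]. /zorobaobiigagoug/ → zorovaoviigagoug.
Rule 4 (final devoicing): /g/ is a voiced obstruent in word-final position, so it devoices to [k]. /zorovaoviigagoug/ → zorovaoviigagouk.

zorovaoviigagouk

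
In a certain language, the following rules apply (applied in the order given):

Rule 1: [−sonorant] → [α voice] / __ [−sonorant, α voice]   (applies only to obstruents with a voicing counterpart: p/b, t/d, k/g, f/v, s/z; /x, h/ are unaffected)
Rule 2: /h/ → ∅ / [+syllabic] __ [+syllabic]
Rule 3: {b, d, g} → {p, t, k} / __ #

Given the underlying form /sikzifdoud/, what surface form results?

Rule 1 (regressive voicing assimilation): /k/ precedes the voiced obstruent /z/, so it voices to [g] by assimilation. /f/ precedes the voiced obstruent /d/, so it voices to [v] by assimilation. /sikzifdoud/ → sigzivdoud.
Rule 2 (intervocalic h-deletion): no segment meets the environment; /sigzivdoud/ is unchanged.
Rule 3 (final devoicing): /d/ is a voiced stop in word-final position, so it devoices to [t]. /sigzivdoud/ → sigzivdout.

sigzivdout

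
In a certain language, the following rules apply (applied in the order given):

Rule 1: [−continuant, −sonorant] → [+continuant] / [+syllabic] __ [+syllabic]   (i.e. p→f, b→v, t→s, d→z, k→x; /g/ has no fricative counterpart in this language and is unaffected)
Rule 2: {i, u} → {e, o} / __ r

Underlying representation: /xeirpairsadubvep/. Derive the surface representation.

Rule 1 (intervocalic spirantization): /d/ is a stop between vowels /a/ and /u/, so it spirantizes to the fricative [z]. /xeirpairsadubvep/ → xeirpairsazubvep.
Rule 2 (pre-rhotic lowering): /i/ is a high vowel immediately before /r/, so it lowers to [e]. /i/ is a high vowel immediately before /r/, so it lowers to [e]. /xeirpairsazubvep/ → xeerpaersazubvep.

xeerpaersazubvep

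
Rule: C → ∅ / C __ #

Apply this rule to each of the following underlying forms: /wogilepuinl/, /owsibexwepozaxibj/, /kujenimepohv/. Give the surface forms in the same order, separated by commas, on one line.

wogilepuin, owsibexwepozaxib, kujenimepoh

/wogilepuinl/: /l/ is the second consonant of a word-final cluster /nl/, so it deletes. → [wogilepuin].
/owsibexwepozaxibj/: /j/ is the second consonant of a word-final cluster /bj/, so it deletes. → [owsibexwepozaxib].
/kujenimepohv/: /v/ is the second consonant of a word-final cluster /hv/, so it deletes. → [kujenimepoh].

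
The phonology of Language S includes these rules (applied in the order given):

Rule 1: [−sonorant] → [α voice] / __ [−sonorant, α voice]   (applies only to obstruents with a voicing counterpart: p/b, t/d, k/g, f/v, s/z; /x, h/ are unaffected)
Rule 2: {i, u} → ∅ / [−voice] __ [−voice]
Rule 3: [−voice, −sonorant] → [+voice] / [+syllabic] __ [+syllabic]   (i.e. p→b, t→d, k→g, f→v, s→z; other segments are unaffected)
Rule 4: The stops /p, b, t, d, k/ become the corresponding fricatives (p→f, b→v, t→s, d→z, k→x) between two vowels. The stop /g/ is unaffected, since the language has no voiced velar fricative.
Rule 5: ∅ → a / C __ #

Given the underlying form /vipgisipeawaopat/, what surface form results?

vibgispeawaovata

Rule 1 (regressive voicing assimilation): /p/ precedes the voiced obstruent /g/, so it voices to [b] by assimilation. /vipgisipeawaopat/ → vibgisipeawaopat.
Rule 2 (high vowel syncope): /i/ is a high vowel flanked by voiceless consonants /s/ and /p/, so it deletes. /vibgisipeawaopat/ → vibgispeawaopat.
Rule 3 (intervocalic voicing): /p/ is a voiceless obstruent between vowels /o/ and /a/, so it voices to [b]. /vibgispeawaopat/ → vibgispeawaobat.
Rule 4 (intervocalic spirantization): /b/ is a stop between vowels /o/ and /a/, so it spirantizes to the fricative [v]. /vibgispeawaobat/ → vibgispeawaovat.
Rule 5 (final a-epenthesis): the form ends in the consonant /t/, so [a] is inserted word-finally. /vibgispeawaovat/ → vibgispeawaovata.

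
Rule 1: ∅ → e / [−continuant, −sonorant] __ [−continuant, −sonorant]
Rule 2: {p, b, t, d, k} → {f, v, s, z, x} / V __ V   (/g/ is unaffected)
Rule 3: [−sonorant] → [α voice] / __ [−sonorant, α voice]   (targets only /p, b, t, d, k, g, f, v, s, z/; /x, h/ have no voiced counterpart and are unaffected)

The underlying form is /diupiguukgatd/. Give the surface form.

Rule 1 (stop-cluster e-epenthesis): /k/ and /g/ form a stop–stop cluster, so [e] is inserted between them. /t/ and /d/ form a stop–stop cluster, so [e] is inserted between them. /diupiguukgatd/ → diupiguukegated.
Rule 2 (intervocalic spirantization): /p/ is a stop between vowels /u/ and /i/, so it spirantizes to the fricative [f]. /k/ is a stop between vowels /u/ and /e/, so it spirantizes to the fricative [x]. /t/ is a stop between vowels /a/ and /e/, so it spirantizes to the fricative [s]. /diupiguukegated/ → diufiguuxegased.
Rule 3 (regressive voicing assimilation): no segment meets the environment; /diufiguuxegased/ is unchanged.

diufiguuxegased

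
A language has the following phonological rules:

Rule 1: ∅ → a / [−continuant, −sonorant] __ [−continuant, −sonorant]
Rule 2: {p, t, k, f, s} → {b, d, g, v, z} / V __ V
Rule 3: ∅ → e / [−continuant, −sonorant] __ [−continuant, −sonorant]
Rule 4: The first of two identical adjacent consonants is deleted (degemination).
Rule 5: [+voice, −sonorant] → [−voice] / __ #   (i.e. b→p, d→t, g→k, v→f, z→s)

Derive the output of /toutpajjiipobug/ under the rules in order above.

Rule 1 (stop-cluster a-epenthesis): /t/ and /p/ form a stop–stop cluster, so [a] is inserted between them. /toutpajjiipobug/ → toutapajjiipobug.
Rule 2 (intervocalic voicing): /t/ is a voiceless obstruent between vowels /u/ and /a/, so it voices to [d]. /p/ is a voiceless obstruent between vowels /a/ and /a/, so it voices to [b]. /p/ is a voiceless obstruent between vowels /i/ and /o/, so it voices to [b]. /toutapajjiipobug/ → toudabajjiibobug.
Rule 3 (stop-cluster e-epenthesis): no segment meets the environment; /toudabajjiibobug/ is unchanged.
Rule 4 (degemination): /jj/ is a geminate; the first /j/ deletes. /toudabajjiibobug/ → toudabajiibobug.
Rule 5 (final devoicing): /g/ is a voiced obstruent in word-final position, so it devoices to [k]. /toudabajiibobug/ → toudabajiibobuk.

toudabajiibobuk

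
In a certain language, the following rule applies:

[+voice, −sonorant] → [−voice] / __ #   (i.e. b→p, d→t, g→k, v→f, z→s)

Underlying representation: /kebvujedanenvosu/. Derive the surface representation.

kebvujedanenvosu

No segment of /kebvujedanenvosu/ meets the structural description of the rule, so the form surfaces unchanged.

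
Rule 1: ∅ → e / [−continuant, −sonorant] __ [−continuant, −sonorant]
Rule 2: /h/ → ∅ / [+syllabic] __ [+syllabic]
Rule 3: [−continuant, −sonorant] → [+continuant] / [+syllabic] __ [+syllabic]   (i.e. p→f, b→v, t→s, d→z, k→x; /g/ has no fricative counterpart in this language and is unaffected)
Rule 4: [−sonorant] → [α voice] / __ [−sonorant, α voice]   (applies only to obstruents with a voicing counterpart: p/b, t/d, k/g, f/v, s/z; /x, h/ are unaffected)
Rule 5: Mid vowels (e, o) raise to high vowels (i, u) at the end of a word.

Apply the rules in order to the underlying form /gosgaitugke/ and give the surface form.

Rule 1 (stop-cluster e-epenthesis): /g/ and /k/ form a stop–stop cluster, so [e] is inserted between them. /gosgaitugke/ → gosgaitugeke.
Rule 2 (intervocalic h-deletion): no segment meets the environment; /gosgaitugeke/ is unchanged.
Rule 3 (intervocalic spirantization): /t/ is a stop between vowels /i/ and /u/, so it spirantizes to the fricative [s]. /k/ is a stop between vowels /e/ and /e/, so it spirantizes to the fricative [x]. /gosgaitugeke/ → gosgaisugexe.
Rule 4 (regressive voicing assimilation): /s/ precedes the voiced obstruent /g/, so it voices to [z] by assimilation. /gosgaisugexe/ → gozgaisugexe.
Rule 5 (final vowel raising): /e/ is a mid vowel in word-final position, so it raises to [i]. /gozgaisugexe/ → gozgaisugexi.

gozgaisugexi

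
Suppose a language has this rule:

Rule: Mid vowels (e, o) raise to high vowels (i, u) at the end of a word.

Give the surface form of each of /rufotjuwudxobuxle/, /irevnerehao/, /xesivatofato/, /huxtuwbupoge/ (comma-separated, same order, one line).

rufotjuwudxobuxli, irevnerehau, xesivatofatu, huxtuwbupogi

/rufotjuwudxobuxle/: /e/ is a mid vowel in word-final position, so it raises to [i]. → [rufotjuwudxobuxli].
/irevnerehao/: /o/ is a mid vowel in word-final position, so it raises to [u]. → [irevnerehau].
/xesivatofato/: /o/ is a mid vowel in word-final position, so it raises to [u]. → [xesivatofatu].
/huxtuwbupoge/: /e/ is a mid vowel in word-final position, so it raises to [i]. → [huxtuwbupogi].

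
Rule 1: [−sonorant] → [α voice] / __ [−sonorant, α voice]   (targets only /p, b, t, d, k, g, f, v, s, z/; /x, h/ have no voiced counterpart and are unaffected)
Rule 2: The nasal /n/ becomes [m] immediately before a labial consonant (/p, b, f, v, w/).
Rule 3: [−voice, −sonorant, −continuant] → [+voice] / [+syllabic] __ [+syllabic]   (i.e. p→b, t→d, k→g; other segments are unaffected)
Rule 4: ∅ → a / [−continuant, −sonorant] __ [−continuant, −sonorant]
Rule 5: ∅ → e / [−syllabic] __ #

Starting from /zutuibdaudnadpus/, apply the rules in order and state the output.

zuduibadaudnatapuse

Rule 1 (regressive voicing assimilation): /d/ precedes the voiceless obstruent /p/, so it devoices to [t] by assimilation. /zutuibdaudnadpus/ → zutuibdaudnatpus.
Rule 2 (nasal place assimilation): no segment meets the environment; /zutuibdaudnatpus/ is unchanged.
Rule 3 (intervocalic voicing): /t/ is a voiceless stop between vowels /u/ and /u/, so it voices to [d]. /zutuibdaudnatpus/ → zuduibdaudnatpus.
Rule 4 (stop-cluster a-epenthesis): /b/ and /d/ form a stop–stop cluster, so [a] is inserted between them. /t/ and /p/ form a stop–stop cluster, so [a] is inserted between them. /zuduibdaudnatpus/ → zuduibadaudnatapus.
Rule 5 (final e-epenthesis): the form ends in the consonant /s/, so [e] is inserted word-finally. /zuduibadaudnatapus/ → zuduibadaudnatapuse.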